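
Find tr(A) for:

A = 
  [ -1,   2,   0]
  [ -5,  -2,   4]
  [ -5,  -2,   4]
1

tr(A) = -1 + -2 + 4 = 1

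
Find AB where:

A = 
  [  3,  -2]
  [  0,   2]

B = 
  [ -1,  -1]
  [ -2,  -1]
AB = 
  [  1,  -1]
  [ -4,  -2]

A is 2×2 and B is 2×2, so AB is 2×2. Each entry is (row of A)·(column of B):
AB[1,1] = (3)(-1) + (-2)(-2) = 1
AB[1,2] = (3)(-1) + (-2)(-1) = -1
AB[2,1] = (0)(-1) + (2)(-2) = -4
AB[2,2] = (0)(-1) + (2)(-1) = -2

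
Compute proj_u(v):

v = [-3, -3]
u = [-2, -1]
v·u = (-3)(-2) + (-3)(-1) = 9
u·u = (-2)² + (-1)² = 5
proj_u(v) = (v·u / u·u) × u = (9/5) × u

proj_u(v) = [-18/5, -9/5]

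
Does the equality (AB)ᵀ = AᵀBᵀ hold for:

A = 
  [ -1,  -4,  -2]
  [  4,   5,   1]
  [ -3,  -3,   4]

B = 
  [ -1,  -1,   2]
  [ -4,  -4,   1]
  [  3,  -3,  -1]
No

(AB)ᵀ = 
  [ 11, -21,  27]
  [ 23, -27,   3]
  [ -4,  12, -13]

AᵀBᵀ = 
  [ -9, -15, -12]
  [ -7,  -7, -24]
  [  9,   8, -13]

The two matrices differ, so (AB)ᵀ ≠ AᵀBᵀ in general. The correct identity is (AB)ᵀ = BᵀAᵀ.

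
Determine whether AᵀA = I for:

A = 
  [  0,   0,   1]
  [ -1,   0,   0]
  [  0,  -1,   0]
Yes

AᵀA = 
  [  1,   0,   0]
  [  0,   1,   0]
  [  0,   0,   1]
= I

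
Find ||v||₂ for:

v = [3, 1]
3.162

||v||₂ = √((3)² + (1)²) = √10 = 3.162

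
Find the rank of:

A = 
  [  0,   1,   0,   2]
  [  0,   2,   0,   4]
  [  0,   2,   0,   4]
rank(A) = 1

Row reduce:
R2 → R2 - (2)·R1
R3 → R3 - (2)·R1
REF = 
  [  0,   1,   0,   2]
  [  0,   0,   0,   0]
  [  0,   0,   0,   0]
Pivot columns: 2 → 1 pivot.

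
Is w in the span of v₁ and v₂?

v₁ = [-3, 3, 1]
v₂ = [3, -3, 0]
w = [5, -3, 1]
No

Form the augmented matrix and row-reduce:
[v₁|v₂|w] = 
  [ -3,   3,   5]
  [  3,  -3,  -3]
  [  1,   0,   1]
R2 → R2 + (1)·R1
R3 → R3 + (1/3)·R1
Swap R2 ↔ R3
REF = 
  [ -3,   3,   5]
  [  0,   1, 8/3]
  [  0,   0,   2]

Row 3 reads [0 0 | 2], i.e. 0 = 2, so the system is inconsistent and w ∉ span{v₁, v₂}.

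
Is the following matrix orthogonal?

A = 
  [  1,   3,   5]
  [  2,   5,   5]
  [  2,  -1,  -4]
No

AᵀA = 
  [  9,  11,   7]
  [ 11,  35,  44]
  [  7,  44,  66]
≠ I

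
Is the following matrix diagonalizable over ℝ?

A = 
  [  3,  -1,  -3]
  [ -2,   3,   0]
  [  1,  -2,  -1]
No

Characteristic polynomial: det(λI - A) = λ³ - 5λ² + 4λ + 10
Testing integer divisors of the constant term: p(-1) = 0, so (λ + 1) is a factor:
p(λ) = (λ + 1)(λ² - 6λ + 10)
λ² - 6λ + 10 = 0  ⇒  λ = (6 ± √((-6)² - 4·(10)))/2 = (6 ± √(-4))/2
  = 3 + i,  3 - i
Eigenvalues: -1, 3 + i, 3 - i  (≈ -1, 3 + 1i, 3 - 1i)
Has complex eigenvalues (not diagonalizable over ℝ).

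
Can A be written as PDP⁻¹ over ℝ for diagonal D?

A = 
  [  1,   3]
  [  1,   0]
Yes

tr(A) = 1, det(A) = -3
Characteristic polynomial: λ² - tr(A)λ + det(A) = λ² - λ - 3
λ² - λ - 3 = 0  ⇒  λ = (1 ± √((-1)² - 4·(-3)))/2 = (1 ± √(13))/2
  = (1 + √13)/2,  (1 - √13)/2
Eigenvalues: (1 + √13)/2, (1 - √13)/2  (≈ 2.303, -1.303)
The two irrational eigenvalues are distinct (simple), so each has alg. mult. = geom. mult. = 1.
Sum of geometric multiplicities equals n, so A has n independent eigenvectors.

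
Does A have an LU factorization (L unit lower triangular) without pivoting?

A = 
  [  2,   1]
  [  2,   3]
Yes.
A[1,1] = 2 ≠ 0, so Gaussian elimination proceeds without a row swap: multiplier ℓ₂₁ = (2)/(2) = 1, and U[2,2] = 3 - (1)(1) = 2.
L = 
  [  1,   0]
  [  1,   1]
U = 
  [  2,   1]
  [  0,   2]
Check row 2 of LU: [(1)(2), (1)(1) + 2] = [2, 3] = row 2 of A ✓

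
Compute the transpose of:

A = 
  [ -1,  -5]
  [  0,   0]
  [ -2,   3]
Aᵀ = 
  [ -1,   0,  -2]
  [ -5,   0,   3]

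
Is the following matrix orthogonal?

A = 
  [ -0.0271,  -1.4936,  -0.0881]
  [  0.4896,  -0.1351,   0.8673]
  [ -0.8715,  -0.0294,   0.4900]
No

AᵀA = 
  [  1,   0,   0]
  [  0,   2.2500,   0]
  [  0,   0,   1.0001]
≠ I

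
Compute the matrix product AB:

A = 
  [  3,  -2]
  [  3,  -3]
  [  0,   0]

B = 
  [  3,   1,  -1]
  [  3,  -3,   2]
AB = 
  [  3,   9,  -7]
  [  0,  12,  -9]
  [  0,   0,   0]

A is 3×2 and B is 2×3, so AB is 3×3. Each entry is (row of A)·(column of B):
AB[1,1] = (3)(3) + (-2)(3) = 3
AB[1,2] = (3)(1) + (-2)(-3) = 9
AB[1,3] = (3)(-1) + (-2)(2) = -7
AB[2,1] = (3)(3) + (-3)(3) = 0
AB[2,2] = (3)(1) + (-3)(-3) = 12
AB[2,3] = (3)(-1) + (-3)(2) = -9
AB[3,1] = (0)(3) + (0)(3) = 0
AB[3,2] = (0)(1) + (0)(-3) = 0
AB[3,3] = (0)(-1) + (0)(2) = 0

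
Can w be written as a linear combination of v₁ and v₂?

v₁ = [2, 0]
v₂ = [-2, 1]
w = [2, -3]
Yes

Form the augmented matrix and row-reduce:
[v₁|v₂|w] = 
  [  2,  -2,   2]
  [  0,   1,  -3]
(already in echelon form — no row operations needed)

No row of the form [0 0 | nonzero], so the system is consistent. Back-substitution gives c₁ = -2, c₂ = -3: w = (-2)·v₁ + (-3)·v₂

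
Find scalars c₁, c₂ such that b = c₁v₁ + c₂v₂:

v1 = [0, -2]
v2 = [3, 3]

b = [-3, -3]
c1 = 0, c2 = -1

b = 0·v1 + -1·v2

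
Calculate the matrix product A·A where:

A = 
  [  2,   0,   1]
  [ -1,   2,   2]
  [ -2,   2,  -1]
A² = A·A:
A²[1,1] = (2)(2) + (0)(-1) + (1)(-2) = 2
A²[1,2] = (2)(0) + (0)(2) + (1)(2) = 2
A²[1,3] = (2)(1) + (0)(2) + (1)(-1) = 1
A²[2,1] = (-1)(2) + (2)(-1) + (2)(-2) = -8
A²[2,2] = (-1)(0) + (2)(2) + (2)(2) = 8
A²[2,3] = (-1)(1) + (2)(2) + (2)(-1) = 1
A²[3,1] = (-2)(2) + (2)(-1) + (-1)(-2) = -4
A²[3,2] = (-2)(0) + (2)(2) + (-1)(2) = 2
A²[3,3] = (-2)(1) + (2)(2) + (-1)(-1) = 3
A² = 
  [  2,   2,   1]
  [ -8,   8,   1]
  [ -4,   2,   3]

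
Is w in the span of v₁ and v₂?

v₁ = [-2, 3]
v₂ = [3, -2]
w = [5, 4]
Yes

Form the augmented matrix and row-reduce:
[v₁|v₂|w] = 
  [ -2,   3,   5]
  [  3,  -2,   4]
R2 → R2 + (3/2)·R1
REF = 
  [  -2,    3,    5]
  [   0,  5/2, 23/2]

No row of the form [0 0 | nonzero], so the system is consistent. Back-substitution gives c₁ = 22/5, c₂ = 23/5: w = (22/5)·v₁ + (23/5)·v₂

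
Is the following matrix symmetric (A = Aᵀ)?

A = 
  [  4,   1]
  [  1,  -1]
Yes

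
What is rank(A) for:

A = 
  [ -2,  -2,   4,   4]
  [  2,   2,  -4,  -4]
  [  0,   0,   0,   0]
rank(A) = 1

Row reduce:
R2 → R2 + (1)·R1
REF = 
  [ -2,  -2,   4,   4]
  [  0,   0,   0,   0]
  [  0,   0,   0,   0]
Pivot columns: 1 → 1 pivot.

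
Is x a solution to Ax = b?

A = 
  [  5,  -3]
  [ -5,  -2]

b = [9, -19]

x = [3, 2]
Yes

Ax = [9, -19] = b ✓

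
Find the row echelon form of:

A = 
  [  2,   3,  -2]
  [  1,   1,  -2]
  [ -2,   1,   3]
Row operations:
R2 → R2 - (1/2)·R1
R3 → R3 + (1)·R1
R3 → R3 + (8)·R2

Resulting echelon form:
REF = 
  [   2,    3,   -2]
  [   0, -1/2,   -1]
  [   0,    0,   -7]

Rank = 3 (number of non-zero pivot rows).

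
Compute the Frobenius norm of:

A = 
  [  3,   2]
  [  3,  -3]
||A||_F = 5.568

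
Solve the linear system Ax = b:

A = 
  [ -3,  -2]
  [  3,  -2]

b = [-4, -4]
Row reduce the augmented matrix [A|b]:
R2 → R2 + (1)·R1
REF = 
  [ -3,  -2,  -4]
  [  0,  -4,  -8]

Back-substitution:
x₂ = (-8) / (-4) = 2
x₁ = (-4 - (-2)(2)) / (-3) = 0

x = [0, 2]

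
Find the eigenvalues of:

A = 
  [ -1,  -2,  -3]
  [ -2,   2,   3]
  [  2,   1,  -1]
Characteristic polynomial: det(λI - A) = λ³ - 4λ - 15
Testing integer divisors of the constant term: p(3) = 0, so (λ - 3) is a factor:
p(λ) = (λ - 3)(λ² + 3λ + 5)
λ² + 3λ + 5 = 0  ⇒  λ = (-3 ± √((3)² - 4·(5)))/2 = (-3 ± √(-11))/2
  = (-3 + i√11)/2,  (-3 - i√11)/2

λ = 3, (-3 + i√11)/2, (-3 - i√11)/2  (≈ 3, -1.5 + 1.658i, -1.5 - 1.658i)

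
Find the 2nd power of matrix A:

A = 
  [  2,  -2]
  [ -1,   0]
A² = A·A:
A²[1,1] = (2)(2) + (-2)(-1) = 6
A²[1,2] = (2)(-2) + (-2)(0) = -4
A²[2,1] = (-1)(2) + (0)(-1) = -2
A²[2,2] = (-1)(-2) + (0)(0) = 2
A² = 
  [  6,  -4]
  [ -2,   2]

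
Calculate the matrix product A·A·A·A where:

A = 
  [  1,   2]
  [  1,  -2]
A^4 = 
  [ 11, -18]
  [ -9,  38]

A² = A·A:
A²[1,1] = (1)(1) + (2)(1) = 3
A²[1,2] = (1)(2) + (2)(-2) = -2
A²[2,1] = (1)(1) + (-2)(1) = -1
A²[2,2] = (1)(2) + (-2)(-2) = 6
A² = 
  [  3,  -2]
  [ -1,   6]

A^3 = A^2·A:
A^3[1,1] = (3)(1) + (-2)(1) = 1
A^3[1,2] = (3)(2) + (-2)(-2) = 10
A^3[2,1] = (-1)(1) + (6)(1) = 5
A^3[2,2] = (-1)(2) + (6)(-2) = -14
A^3 = 
  [  1,  10]
  [  5, -14]

A^4 = A^3·A:
A^4[1,1] = (1)(1) + (10)(1) = 11
A^4[1,2] = (1)(2) + (10)(-2) = -18
A^4[2,1] = (5)(1) + (-14)(1) = -9
A^4[2,2] = (5)(2) + (-14)(-2) = 38
A^4 = 
  [ 11, -18]
  [ -9,  38]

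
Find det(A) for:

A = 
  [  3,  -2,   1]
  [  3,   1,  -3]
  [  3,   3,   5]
Cofactor expansion along row 1:
det(A) = (3)·((1)(5) - (-3)(3)) - (-2)·((3)(5) - (-3)(3)) + (1)·((3)(3) - (1)(3))
  = (3)(14) - (-2)(24) + (1)(6)
  = 96

det(A) = 96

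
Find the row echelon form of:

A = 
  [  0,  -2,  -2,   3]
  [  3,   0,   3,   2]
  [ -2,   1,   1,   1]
Row operations:
Swap R1 ↔ R2
R3 → R3 + (2/3)·R1
R3 → R3 + (1/2)·R2

Resulting echelon form:
REF = 
  [   3,    0,    3,    2]
  [   0,   -2,   -2,    3]
  [   0,    0,    2, 23/6]

Rank = 3 (number of non-zero pivot rows).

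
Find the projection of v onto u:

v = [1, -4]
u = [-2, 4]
v·u = (1)(-2) + (-4)(4) = -18
u·u = (-2)² + (4)² = 20
proj_u(v) = (v·u / u·u) × u = (-18/20) × u = (-9/10) × u

proj_u(v) = [9/5, -18/5]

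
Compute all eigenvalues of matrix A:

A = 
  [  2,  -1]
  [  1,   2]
tr(A) = 4, det(A) = 5
Characteristic polynomial: λ² - tr(A)λ + det(A) = λ² - 4λ + 5
λ² - 4λ + 5 = 0  ⇒  λ = (4 ± √((-4)² - 4·(5)))/2 = (4 ± √(-4))/2
  = 2 + i,  2 - i

λ = 2 + i, 2 - i  (≈ 2 + 1i, 2 - 1i)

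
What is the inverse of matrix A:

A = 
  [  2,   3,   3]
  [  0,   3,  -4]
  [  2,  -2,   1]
det(A) = (2)·((3)(1) - (-4)(-2)) - (3)·((0)(1) - (-4)(2)) + (3)·((0)(-2) - (3)(2))
  = (2)(-5) - (3)(8) + (3)(-6)
  = -52
det(A) = -52 ≠ 0, so A is invertible.

Cofactors Cᵢⱼ = (-1)ⁱ⁺ʲ·Mᵢⱼ:
C = 
  [ -5,  -8,  -6]
  [ -9,  -4,  10]
  [-21,   8,   6]

adj(A) = Cᵀ:
adj(A) = 
  [ -5,  -9, -21]
  [ -8,  -4,   8]
  [ -6,  10,   6]

A⁻¹ = (-1/52) · adj(A):
A⁻¹ = 
  [ 5/52,  9/52, 21/52]
  [ 2/13,  1/13, -2/13]
  [ 3/26, -5/26, -3/26]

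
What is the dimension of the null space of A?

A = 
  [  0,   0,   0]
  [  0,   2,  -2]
nullity(A) = 2

Row reduce:
Swap R1 ↔ R2
REF = 
  [  0,   2,  -2]
  [  0,   0,   0]
Pivot columns: 2 → 1 pivot.
rank(A) = 1, so nullity(A) = 3 - 1 = 2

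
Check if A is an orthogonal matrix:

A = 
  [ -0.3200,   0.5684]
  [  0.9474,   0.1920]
No

AᵀA = 
  [  1,   0]
  [  0,   0.3599]
≠ I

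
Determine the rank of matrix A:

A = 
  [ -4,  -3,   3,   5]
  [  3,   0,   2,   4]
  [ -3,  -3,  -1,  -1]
Row reduce:
R2 → R2 + (3/4)·R1
R3 → R3 - (3/4)·R1
R3 → R3 - (1/3)·R2
REF = 
  [   -4,    -3,     3,     5]
  [    0,  -9/4,  17/4,  31/4]
  [    0,     0, -14/3, -22/3]
Pivot columns: 1, 2, 3 → 3 pivots.

rank(A) = 3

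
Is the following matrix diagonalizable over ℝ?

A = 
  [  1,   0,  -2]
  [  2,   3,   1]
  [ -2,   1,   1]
No

Characteristic polynomial: det(λI - A) = λ³ - 5λ² + 2λ + 14
By the rational root theorem any rational root is an integer dividing 14; none of those is a root, so p(λ) has no rational roots and hence (being an irreducible cubic) no repeated roots.
Discriminant of the cubic: Δ = -744
Δ < 0 ⇒ one real eigenvalue and a complex-conjugate pair: λ ≈ 3.168 + 0.6579i, 3.168 - 0.6579i, -1.337
Has complex eigenvalues (not diagonalizable over ℝ).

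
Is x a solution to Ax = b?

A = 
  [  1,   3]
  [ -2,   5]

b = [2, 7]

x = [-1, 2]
No

Ax = [5, 12] ≠ b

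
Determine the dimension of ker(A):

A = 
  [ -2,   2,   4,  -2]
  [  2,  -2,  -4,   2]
nullity(A) = 3

Row reduce:
R2 → R2 + (1)·R1
REF = 
  [ -2,   2,   4,  -2]
  [  0,   0,   0,   0]
Pivot columns: 1 → 1 pivot.
rank(A) = 1, so nullity(A) = 4 - 1 = 3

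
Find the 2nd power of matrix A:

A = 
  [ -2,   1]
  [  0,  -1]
A² = A·A:
A²[1,1] = (-2)(-2) + (1)(0) = 4
A²[1,2] = (-2)(1) + (1)(-1) = -3
A²[2,1] = (0)(-2) + (-1)(0) = 0
A²[2,2] = (0)(1) + (-1)(-1) = 1
A² = 
  [  4,  -3]
  [  0,   1]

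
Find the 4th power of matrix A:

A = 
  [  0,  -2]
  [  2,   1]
A^4 = 
  [ 12,  14]
  [-14,   5]

A² = A·A:
A²[1,1] = (0)(0) + (-2)(2) = -4
A²[1,2] = (0)(-2) + (-2)(1) = -2
A²[2,1] = (2)(0) + (1)(2) = 2
A²[2,2] = (2)(-2) + (1)(1) = -3
A² = 
  [ -4,  -2]
  [  2,  -3]

A^3 = A^2·A:
A^3[1,1] = (-4)(0) + (-2)(2) = -4
A^3[1,2] = (-4)(-2) + (-2)(1) = 6
A^3[2,1] = (2)(0) + (-3)(2) = -6
A^3[2,2] = (2)(-2) + (-3)(1) = -7
A^3 = 
  [ -4,   6]
  [ -6,  -7]

A^4 = A^3·A:
A^4[1,1] = (-4)(0) + (6)(2) = 12
A^4[1,2] = (-4)(-2) + (6)(1) = 14
A^4[2,1] = (-6)(0) + (-7)(2) = -14
A^4[2,2] = (-6)(-2) + (-7)(1) = 5
A^4 = 
  [ 12,  14]
  [-14,   5]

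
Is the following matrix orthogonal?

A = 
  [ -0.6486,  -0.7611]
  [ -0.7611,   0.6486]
Yes

AᵀA = 
  [  1,   0]
  [  0,   1]
≈ I (equal to I up to the 4-dp rounding of the entries)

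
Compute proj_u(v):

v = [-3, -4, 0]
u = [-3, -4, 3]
proj_u(v) = [-75/34, -50/17, 75/34]

v·u = (-3)(-3) + (-4)(-4) + (0)(3) = 25
u·u = (-3)² + (-4)² + (3)² = 34
proj_u(v) = (v·u / u·u) × u = (25/34) × u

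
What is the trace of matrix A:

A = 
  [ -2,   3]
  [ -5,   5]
3

tr(A) = -2 + 5 = 3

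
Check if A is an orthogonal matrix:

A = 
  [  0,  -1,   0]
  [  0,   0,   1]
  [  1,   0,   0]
Yes

AᵀA = 
  [  1,   0,   0]
  [  0,   1,   0]
  [  0,   0,   1]
= I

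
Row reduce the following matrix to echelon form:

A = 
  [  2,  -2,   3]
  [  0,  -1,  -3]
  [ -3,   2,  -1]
Row operations:
R3 → R3 + (3/2)·R1
R3 → R3 - (1)·R2

Resulting echelon form:
REF = 
  [   2,   -2,    3]
  [   0,   -1,   -3]
  [   0,    0, 13/2]

Rank = 3 (number of non-zero pivot rows).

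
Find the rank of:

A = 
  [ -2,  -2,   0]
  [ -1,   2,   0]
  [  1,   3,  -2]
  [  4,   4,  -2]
Row reduce:
R2 → R2 - (1/2)·R1
R3 → R3 + (1/2)·R1
R4 → R4 + (2)·R1
R3 → R3 - (2/3)·R2
R4 → R4 - (1)·R3
REF = 
  [ -2,  -2,   0]
  [  0,   3,   0]
  [  0,   0,  -2]
  [  0,   0,   0]
Pivot columns: 1, 2, 3 → 3 pivots.

rank(A) = 3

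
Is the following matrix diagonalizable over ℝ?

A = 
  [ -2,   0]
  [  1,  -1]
Yes

tr(A) = -3, det(A) = 2
Characteristic polynomial: λ² - tr(A)λ + det(A) = λ² + 3λ + 2
λ² + 3λ + 2 = (λ + 2)(λ + 1)
Eigenvalues: -1, -2
λ=-2: alg. mult. = 1, geom. mult. = 2 - rank(A - (-2)I) = 2 - 1 = 1
λ=-1: alg. mult. = 1, geom. mult. = 2 - rank(A - (-1)I) = 2 - 1 = 1
Sum of geometric multiplicities equals n, so A has n independent eigenvectors.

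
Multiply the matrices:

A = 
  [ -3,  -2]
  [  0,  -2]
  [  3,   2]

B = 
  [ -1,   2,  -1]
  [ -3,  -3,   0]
AB = 
  [  9,   0,   3]
  [  6,   6,   0]
  [ -9,   0,  -3]

A is 3×2 and B is 2×3, so AB is 3×3. Each entry is (row of A)·(column of B):
AB[1,1] = (-3)(-1) + (-2)(-3) = 9
AB[1,2] = (-3)(2) + (-2)(-3) = 0
AB[1,3] = (-3)(-1) + (-2)(0) = 3
AB[2,1] = (0)(-1) + (-2)(-3) = 6
AB[2,2] = (0)(2) + (-2)(-3) = 6
AB[2,3] = (0)(-1) + (-2)(0) = 0
AB[3,1] = (3)(-1) + (2)(-3) = -9
AB[3,2] = (3)(2) + (2)(-3) = 0
AB[3,3] = (3)(-1) + (2)(0) = -3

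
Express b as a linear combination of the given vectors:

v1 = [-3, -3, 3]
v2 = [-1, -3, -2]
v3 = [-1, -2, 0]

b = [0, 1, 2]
c1 = 0, c2 = -1, c3 = 1

b = 0·v1 + -1·v2 + 1·v3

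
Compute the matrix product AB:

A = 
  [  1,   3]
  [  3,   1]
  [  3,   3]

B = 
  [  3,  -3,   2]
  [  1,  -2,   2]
AB = 
  [  6,  -9,   8]
  [ 10, -11,   8]
  [ 12, -15,  12]

A is 3×2 and B is 2×3, so AB is 3×3. Each entry is (row of A)·(column of B):
AB[1,1] = (1)(3) + (3)(1) = 6
AB[1,2] = (1)(-3) + (3)(-2) = -9
AB[1,3] = (1)(2) + (3)(2) = 8
AB[2,1] = (3)(3) + (1)(1) = 10
AB[2,2] = (3)(-3) + (1)(-2) = -11
AB[2,3] = (3)(2) + (1)(2) = 8
AB[3,1] = (3)(3) + (3)(1) = 12
AB[3,2] = (3)(-3) + (3)(-2) = -15
AB[3,3] = (3)(2) + (3)(2) = 12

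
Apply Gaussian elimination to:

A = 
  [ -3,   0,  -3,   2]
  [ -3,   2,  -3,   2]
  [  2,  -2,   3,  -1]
Row operations:
R2 → R2 - (1)·R1
R3 → R3 + (2/3)·R1
R3 → R3 + (1)·R2

Resulting echelon form:
REF = 
  [ -3,   0,  -3,   2]
  [  0,   2,   0,   0]
  [  0,   0,   1, 1/3]

Rank = 3 (number of non-zero pivot rows).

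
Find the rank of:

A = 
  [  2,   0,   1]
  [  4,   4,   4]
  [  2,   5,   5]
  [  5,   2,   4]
Row reduce:
R2 → R2 - (2)·R1
R3 → R3 - (1)·R1
R4 → R4 - (5/2)·R1
R3 → R3 - (5/4)·R2
R4 → R4 - (1/2)·R2
R4 → R4 - (1/3)·R3
REF = 
  [  2,   0,   1]
  [  0,   4,   2]
  [  0,   0, 3/2]
  [  0,   0,   0]
Pivot columns: 1, 2, 3 → 3 pivots.

rank(A) = 3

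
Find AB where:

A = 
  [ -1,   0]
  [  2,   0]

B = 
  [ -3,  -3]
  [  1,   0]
AB = 
  [  3,   3]
  [ -6,  -6]

A is 2×2 and B is 2×2, so AB is 2×2. Each entry is (row of A)·(column of B):
AB[1,1] = (-1)(-3) + (0)(1) = 3
AB[1,2] = (-1)(-3) + (0)(0) = 3
AB[2,1] = (2)(-3) + (0)(1) = -6
AB[2,2] = (2)(-3) + (0)(0) = -6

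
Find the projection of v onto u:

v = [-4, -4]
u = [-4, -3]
v·u = (-4)(-4) + (-4)(-3) = 28
u·u = (-4)² + (-3)² = 25
proj_u(v) = (v·u / u·u) × u = (28/25) × u

proj_u(v) = [-112/25, -84/25]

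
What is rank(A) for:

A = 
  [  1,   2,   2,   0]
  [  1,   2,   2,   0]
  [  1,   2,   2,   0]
Row reduce:
R2 → R2 - (1)·R1
R3 → R3 - (1)·R1
REF = 
  [  1,   2,   2,   0]
  [  0,   0,   0,   0]
  [  0,   0,   0,   0]
Pivot columns: 1 → 1 pivot.

rank(A) = 1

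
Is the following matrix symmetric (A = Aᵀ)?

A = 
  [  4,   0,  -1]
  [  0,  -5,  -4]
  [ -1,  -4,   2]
Yes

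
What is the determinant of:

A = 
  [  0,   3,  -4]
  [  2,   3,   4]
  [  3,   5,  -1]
38

Cofactor expansion along row 1:
det(A) = (0)·((3)(-1) - (4)(5)) - (3)·((2)(-1) - (4)(3)) + (-4)·((2)(5) - (3)(3))
  = (0)(-23) - (3)(-14) + (-4)(1)
  = 38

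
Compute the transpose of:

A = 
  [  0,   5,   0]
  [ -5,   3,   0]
Aᵀ = 
  [  0,  -5]
  [  5,   3]
  [  0,   0]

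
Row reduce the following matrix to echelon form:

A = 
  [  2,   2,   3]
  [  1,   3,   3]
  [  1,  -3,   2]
Row operations:
R2 → R2 - (1/2)·R1
R3 → R3 - (1/2)·R1
R3 → R3 + (2)·R2

Resulting echelon form:
REF = 
  [  2,   2,   3]
  [  0,   2, 3/2]
  [  0,   0, 7/2]

Rank = 3 (number of non-zero pivot rows).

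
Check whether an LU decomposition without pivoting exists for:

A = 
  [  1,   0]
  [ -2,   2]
Yes.
A[1,1] = 1 ≠ 0, so Gaussian elimination proceeds without a row swap: multiplier ℓ₂₁ = (-2)/(1) = -2, and U[2,2] = 2 - (-2)(0) = 2.
L = 
  [  1,   0]
  [ -2,   1]
U = 
  [  1,   0]
  [  0,   2]
Check row 2 of LU: [(-2)(1), (-2)(0) + 2] = [-2, 2] = row 2 of A ✓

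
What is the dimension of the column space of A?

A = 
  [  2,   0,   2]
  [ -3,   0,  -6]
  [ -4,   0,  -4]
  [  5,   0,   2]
dim(Col(A)) = 2

Row reduce:
R2 → R2 + (3/2)·R1
R3 → R3 + (2)·R1
R4 → R4 - (5/2)·R1
R4 → R4 - (1)·R2
REF = 
  [  2,   0,   2]
  [  0,   0,  -3]
  [  0,   0,   0]
  [  0,   0,   0]
Pivot columns: 1, 3 → 2 pivots.
dim(Col(A)) = number of pivot columns = 2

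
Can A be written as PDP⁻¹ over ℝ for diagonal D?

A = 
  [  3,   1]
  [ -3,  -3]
Yes

tr(A) = 0, det(A) = -6
Characteristic polynomial: λ² - tr(A)λ + det(A) = λ² - 6
λ² - 6 = 0  ⇒  λ = (0 ± √((0)² - 4·(-6)))/2 = (0 ± √(24))/2
  = √6,  -√6
Eigenvalues: √6, -√6  (≈ 2.449, -2.449)
The two irrational eigenvalues are distinct (simple), so each has alg. mult. = geom. mult. = 1.
Sum of geometric multiplicities equals n, so A has n independent eigenvectors.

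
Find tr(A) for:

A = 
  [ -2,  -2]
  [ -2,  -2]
-4

tr(A) = -2 + -2 = -4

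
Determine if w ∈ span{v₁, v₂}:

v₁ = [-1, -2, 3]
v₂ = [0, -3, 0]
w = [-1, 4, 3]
Yes

Form the augmented matrix and row-reduce:
[v₁|v₂|w] = 
  [ -1,   0,  -1]
  [ -2,  -3,   4]
  [  3,   0,   3]
R2 → R2 - (2)·R1
R3 → R3 + (3)·R1
REF = 
  [ -1,   0,  -1]
  [  0,  -3,   6]
  [  0,   0,   0]

No row of the form [0 0 | nonzero], so the system is consistent. Back-substitution gives c₁ = 1, c₂ = -2: w = (1)·v₁ + (-2)·v₂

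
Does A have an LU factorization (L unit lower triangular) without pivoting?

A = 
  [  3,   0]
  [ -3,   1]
Yes.
A[1,1] = 3 ≠ 0, so Gaussian elimination proceeds without a row swap: multiplier ℓ₂₁ = (-3)/(3) = -1, and U[2,2] = 1 - (-1)(0) = 1.
L = 
  [  1,   0]
  [ -1,   1]
U = 
  [  3,   0]
  [  0,   1]
Check row 2 of LU: [(-1)(3), (-1)(0) + 1] = [-3, 1] = row 2 of A ✓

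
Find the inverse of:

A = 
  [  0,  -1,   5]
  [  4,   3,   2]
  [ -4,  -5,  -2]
det(A) = (0)·((3)(-2) - (2)(-5)) - (-1)·((4)(-2) - (2)(-4)) + (5)·((4)(-5) - (3)(-4))
  = (0)(4) - (-1)(0) + (5)(-8)
  = -40
det(A) = -40 ≠ 0, so A is invertible.

Cofactors Cᵢⱼ = (-1)ⁱ⁺ʲ·Mᵢⱼ:
C = 
  [  4,   0,  -8]
  [-27,  20,   4]
  [-17,  20,   4]

adj(A) = Cᵀ:
adj(A) = 
  [  4, -27, -17]
  [  0,  20,  20]
  [ -8,   4,   4]

A⁻¹ = (-1/40) · adj(A):
A⁻¹ = 
  [-1/10, 27/40, 17/40]
  [    0,  -1/2,  -1/2]
  [  1/5, -1/10, -1/10]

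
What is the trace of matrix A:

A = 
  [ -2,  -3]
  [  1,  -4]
-6

tr(A) = -2 + -4 = -6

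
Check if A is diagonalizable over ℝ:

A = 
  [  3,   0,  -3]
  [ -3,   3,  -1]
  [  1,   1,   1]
No

Characteristic polynomial: det(λI - A) = λ³ - 7λ² + 19λ - 30
By the rational root theorem any rational root is an integer dividing 30; none of those is a root, so p(λ) has no rational roots and hence (being an irreducible cubic) no repeated roots.
Discriminant of the cubic: Δ = -3387
Δ < 0 ⇒ one real eigenvalue and a complex-conjugate pair: λ ≈ 4.168, 1.416 + 2.279i, 1.416 - 2.279i
Has complex eigenvalues (not diagonalizable over ℝ).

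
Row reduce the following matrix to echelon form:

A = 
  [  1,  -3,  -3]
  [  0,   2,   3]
Row operations:
No row operations needed (already in echelon form).

Resulting echelon form:
REF = 
  [  1,  -3,  -3]
  [  0,   2,   3]

Rank = 2 (number of non-zero pivot rows).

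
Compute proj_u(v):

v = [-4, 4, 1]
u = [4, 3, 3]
proj_u(v) = [-2/17, -3/34, -3/34]

v·u = (-4)(4) + (4)(3) + (1)(3) = -1
u·u = (4)² + (3)² + (3)² = 34
proj_u(v) = (v·u / u·u) × u = (-1/34) × u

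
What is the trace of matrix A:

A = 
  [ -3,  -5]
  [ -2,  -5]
-8

tr(A) = -3 + -5 = -8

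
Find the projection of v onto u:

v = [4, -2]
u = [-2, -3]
v·u = (4)(-2) + (-2)(-3) = -2
u·u = (-2)² + (-3)² = 13
proj_u(v) = (v·u / u·u) × u = (-2/13) × u

proj_u(v) = [4/13, 6/13]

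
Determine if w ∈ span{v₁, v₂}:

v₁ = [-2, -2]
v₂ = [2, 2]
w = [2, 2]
Yes

Form the augmented matrix and row-reduce:
[v₁|v₂|w] = 
  [ -2,   2,   2]
  [ -2,   2,   2]
R2 → R2 - (1)·R1
REF = 
  [ -2,   2,   2]
  [  0,   0,   0]

No row of the form [0 0 | nonzero], so the system is consistent. Back-substitution gives c₁ = -1, c₂ = 0: w = (-1)·v₁ + (0)·v₂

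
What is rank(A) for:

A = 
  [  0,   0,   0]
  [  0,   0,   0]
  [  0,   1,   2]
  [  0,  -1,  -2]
Row reduce:
Swap R1 ↔ R3
R4 → R4 + (1)·R1
REF = 
  [  0,   1,   2]
  [  0,   0,   0]
  [  0,   0,   0]
  [  0,   0,   0]
Pivot columns: 2 → 1 pivot.

rank(A) = 1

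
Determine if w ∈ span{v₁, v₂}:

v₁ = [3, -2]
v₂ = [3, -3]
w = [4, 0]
Yes

Form the augmented matrix and row-reduce:
[v₁|v₂|w] = 
  [  3,   3,   4]
  [ -2,  -3,   0]
R2 → R2 + (2/3)·R1
REF = 
  [  3,   3,   4]
  [  0,  -1, 8/3]

No row of the form [0 0 | nonzero], so the system is consistent. Back-substitution gives c₁ = 4, c₂ = -8/3: w = (4)·v₁ + (-8/3)·v₂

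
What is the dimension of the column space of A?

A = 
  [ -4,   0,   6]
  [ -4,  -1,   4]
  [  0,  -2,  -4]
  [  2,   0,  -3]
Row reduce:
R2 → R2 - (1)·R1
R4 → R4 + (1/2)·R1
R3 → R3 - (2)·R2
REF = 
  [ -4,   0,   6]
  [  0,  -1,  -2]
  [  0,   0,   0]
  [  0,   0,   0]
Pivot columns: 1, 2 → 2 pivots.
dim(Col(A)) = number of pivot columns = 2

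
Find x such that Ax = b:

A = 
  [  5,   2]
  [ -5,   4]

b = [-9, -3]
x = [-1, -2]

Row reduce the augmented matrix [A|b]:
R2 → R2 + (1)·R1
REF = 
  [  5,   2,  -9]
  [  0,   6, -12]

Back-substitution:
x₂ = (-12) / 6 = -2
x₁ = (-9 - (2)(-2)) / 5 = -1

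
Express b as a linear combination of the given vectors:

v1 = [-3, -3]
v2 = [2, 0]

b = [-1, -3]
c1 = 1, c2 = 1

b = 1·v1 + 1·v2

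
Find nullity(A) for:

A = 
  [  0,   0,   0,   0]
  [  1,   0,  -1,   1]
nullity(A) = 3

Row reduce:
Swap R1 ↔ R2
REF = 
  [  1,   0,  -1,   1]
  [  0,   0,   0,   0]
Pivot columns: 1 → 1 pivot.
rank(A) = 1, so nullity(A) = 4 - 1 = 3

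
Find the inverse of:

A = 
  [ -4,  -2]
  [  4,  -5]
det(A) = (-4)(-5) - (-2)(4) = 28
For a 2×2 matrix, A⁻¹ = (1/det(A)) · [[d, -b], [-c, a]]
    = (1/28) · [[-5, 2], [-4, -4]]

A⁻¹ = 
  [-5/28,  1/14]
  [ -1/7,  -1/7]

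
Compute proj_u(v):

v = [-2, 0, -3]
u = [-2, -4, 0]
v·u = (-2)(-2) + (0)(-4) + (-3)(0) = 4
u·u = (-2)² + (-4)² + (0)² = 20
proj_u(v) = (v·u / u·u) × u = (4/20) × u = (1/5) × u

proj_u(v) = [-2/5, -4/5, 0]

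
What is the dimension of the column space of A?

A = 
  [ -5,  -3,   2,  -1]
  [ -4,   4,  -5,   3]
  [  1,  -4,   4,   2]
dim(Col(A)) = 3

Row reduce:
R2 → R2 - (4/5)·R1
R3 → R3 + (1/5)·R1
R3 → R3 + (23/32)·R2
REF = 
  [    -5,     -3,      2,     -1]
  [     0,   32/5,  -33/5,   19/5]
  [     0,      0, -11/32, 145/32]
Pivot columns: 1, 2, 3 → 3 pivots.
dim(Col(A)) = number of pivot columns = 3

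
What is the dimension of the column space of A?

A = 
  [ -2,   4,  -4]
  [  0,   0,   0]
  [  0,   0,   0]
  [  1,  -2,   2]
Row reduce:
R4 → R4 + (1/2)·R1
REF = 
  [ -2,   4,  -4]
  [  0,   0,   0]
  [  0,   0,   0]
  [  0,   0,   0]
Pivot columns: 1 → 1 pivot.
dim(Col(A)) = number of pivot columns = 1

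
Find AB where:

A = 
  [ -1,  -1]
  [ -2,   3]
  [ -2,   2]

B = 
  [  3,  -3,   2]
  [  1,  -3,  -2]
AB = 
  [ -4,   6,   0]
  [ -3,  -3, -10]
  [ -4,   0,  -8]

A is 3×2 and B is 2×3, so AB is 3×3. Each entry is (row of A)·(column of B):
AB[1,1] = (-1)(3) + (-1)(1) = -4
AB[1,2] = (-1)(-3) + (-1)(-3) = 6
AB[1,3] = (-1)(2) + (-1)(-2) = 0
AB[2,1] = (-2)(3) + (3)(1) = -3
AB[2,2] = (-2)(-3) + (3)(-3) = -3
AB[2,3] = (-2)(2) + (3)(-2) = -10
AB[3,1] = (-2)(3) + (2)(1) = -4
AB[3,2] = (-2)(-3) + (2)(-3) = 0
AB[3,3] = (-2)(2) + (2)(-2) = -8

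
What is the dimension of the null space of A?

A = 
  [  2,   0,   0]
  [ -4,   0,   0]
nullity(A) = 2

Row reduce:
R2 → R2 + (2)·R1
REF = 
  [  2,   0,   0]
  [  0,   0,   0]
Pivot columns: 1 → 1 pivot.
rank(A) = 1, so nullity(A) = 3 - 1 = 2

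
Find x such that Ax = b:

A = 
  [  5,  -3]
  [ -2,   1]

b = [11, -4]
Row reduce the augmented matrix [A|b]:
R2 → R2 + (2/5)·R1
REF = 
  [   5,   -3,   11]
  [   0, -1/5,  2/5]

Back-substitution:
x₂ = (2/5) / (-1/5) = -2
x₁ = (11 - (-3)(-2)) / 5 = 1

x = [1, -2]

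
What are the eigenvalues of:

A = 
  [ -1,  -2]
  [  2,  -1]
tr(A) = -2, det(A) = 5
Characteristic polynomial: λ² - tr(A)λ + det(A) = λ² + 2λ + 5
λ² + 2λ + 5 = 0  ⇒  λ = (-2 ± √((2)² - 4·(5)))/2 = (-2 ± √(-16))/2
  = -1 + 2i,  -1 - 2i

λ = -1 + 2i, -1 - 2i  (≈ -1 + 2i, -1 - 2i)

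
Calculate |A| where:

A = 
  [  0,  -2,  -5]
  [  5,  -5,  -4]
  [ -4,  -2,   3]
Cofactor expansion along row 1:
det(A) = (0)·((-5)(3) - (-4)(-2)) - (-2)·((5)(3) - (-4)(-4)) + (-5)·((5)(-2) - (-5)(-4))
  = (0)(-23) - (-2)(-1) + (-5)(-30)
  = 148

det(A) = 148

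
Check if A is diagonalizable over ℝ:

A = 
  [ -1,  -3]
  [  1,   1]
No

tr(A) = 0, det(A) = 2
Characteristic polynomial: λ² - tr(A)λ + det(A) = λ² + 2
λ² + 2 = 0  ⇒  λ = (0 ± √((0)² - 4·(2)))/2 = (0 ± √(-8))/2
  = i√2,  -i√2
Eigenvalues: i√2, -i√2  (≈ 0 + 1.414i, 0 - 1.414i)
Has complex eigenvalues (not diagonalizable over ℝ).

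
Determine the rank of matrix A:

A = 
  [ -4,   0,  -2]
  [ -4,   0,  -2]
rank(A) = 1

Row reduce:
R2 → R2 - (1)·R1
REF = 
  [ -4,   0,  -2]
  [  0,   0,   0]
Pivot columns: 1 → 1 pivot.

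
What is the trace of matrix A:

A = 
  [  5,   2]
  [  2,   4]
9

tr(A) = 5 + 4 = 9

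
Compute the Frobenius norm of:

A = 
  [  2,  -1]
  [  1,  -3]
||A||_F = 3.873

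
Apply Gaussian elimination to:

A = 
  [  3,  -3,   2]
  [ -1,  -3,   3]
Row operations:
R2 → R2 + (1/3)·R1

Resulting echelon form:
REF = 
  [   3,   -3,    2]
  [   0,   -4, 11/3]

Rank = 2 (number of non-zero pivot rows).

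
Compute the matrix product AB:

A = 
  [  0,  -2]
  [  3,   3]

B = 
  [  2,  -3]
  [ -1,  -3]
AB = 
  [  2,   6]
  [  3, -18]

A is 2×2 and B is 2×2, so AB is 2×2. Each entry is (row of A)·(column of B):
AB[1,1] = (0)(2) + (-2)(-1) = 2
AB[1,2] = (0)(-3) + (-2)(-3) = 6
AB[2,1] = (3)(2) + (3)(-1) = 3
AB[2,2] = (3)(-3) + (3)(-3) = -18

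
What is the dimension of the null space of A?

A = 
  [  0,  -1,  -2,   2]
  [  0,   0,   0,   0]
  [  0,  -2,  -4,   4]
nullity(A) = 3

Row reduce:
R3 → R3 - (2)·R1
REF = 
  [  0,  -1,  -2,   2]
  [  0,   0,   0,   0]
  [  0,   0,   0,   0]
Pivot columns: 2 → 1 pivot.
rank(A) = 1, so nullity(A) = 4 - 1 = 3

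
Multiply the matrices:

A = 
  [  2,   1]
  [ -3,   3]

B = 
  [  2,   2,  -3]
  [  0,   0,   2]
A is 2×2 and B is 2×3, so AB is 2×3. Each entry is (row of A)·(column of B):
AB[1,1] = (2)(2) + (1)(0) = 4
AB[1,2] = (2)(2) + (1)(0) = 4
AB[1,3] = (2)(-3) + (1)(2) = -4
AB[2,1] = (-3)(2) + (3)(0) = -6
AB[2,2] = (-3)(2) + (3)(0) = -6
AB[2,3] = (-3)(-3) + (3)(2) = 15

AB = 
  [  4,   4,  -4]
  [ -6,  -6,  15]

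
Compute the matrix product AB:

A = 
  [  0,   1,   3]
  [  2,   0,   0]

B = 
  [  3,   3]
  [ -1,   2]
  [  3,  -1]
AB = 
  [  8,  -1]
  [  6,   6]

A is 2×3 and B is 3×2, so AB is 2×2. Each entry is (row of A)·(column of B):
AB[1,1] = (0)(3) + (1)(-1) + (3)(3) = 8
AB[1,2] = (0)(3) + (1)(2) + (3)(-1) = -1
AB[2,1] = (2)(3) + (0)(-1) + (0)(3) = 6
AB[2,2] = (2)(3) + (0)(2) + (0)(-1) = 6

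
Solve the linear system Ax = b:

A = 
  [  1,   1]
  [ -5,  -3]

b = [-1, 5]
x = [-1, 0]

Row reduce the augmented matrix [A|b]:
R2 → R2 + (5)·R1
REF = 
  [  1,   1,  -1]
  [  0,   2,   0]

Back-substitution:
x₂ = 0 / 2 = 0
x₁ = (-1 - (1)(0)) / 1 = -1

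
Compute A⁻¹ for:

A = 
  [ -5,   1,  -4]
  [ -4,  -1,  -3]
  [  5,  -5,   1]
det(A) = (-5)·((-1)(1) - (-3)(-5)) - (1)·((-4)(1) - (-3)(5)) + (-4)·((-4)(-5) - (-1)(5))
  = (-5)(-16) - (1)(11) + (-4)(25)
  = -31
det(A) = -31 ≠ 0, so A is invertible.

Cofactors Cᵢⱼ = (-1)ⁱ⁺ʲ·Mᵢⱼ:
C = 
  [-16, -11,  25]
  [ 19,  15, -20]
  [ -7,   1,   9]

adj(A) = Cᵀ:
adj(A) = 
  [-16,  19,  -7]
  [-11,  15,   1]
  [ 25, -20,   9]

A⁻¹ = (-1/31) · adj(A):
A⁻¹ = 
  [ 16/31, -19/31,   7/31]
  [ 11/31, -15/31,  -1/31]
  [-25/31,  20/31,  -9/31]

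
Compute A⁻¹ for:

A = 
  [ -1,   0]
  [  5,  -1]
det(A) = (-1)(-1) - (0)(5) = 1
For a 2×2 matrix, A⁻¹ = (1/det(A)) · [[d, -b], [-c, a]]
    = (1) · [[-1, 0], [-5, -1]]

A⁻¹ = 
  [ -1,   0]
  [ -5,  -1]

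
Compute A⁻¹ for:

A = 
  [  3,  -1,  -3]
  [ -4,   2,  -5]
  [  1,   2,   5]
det(A) = (3)·((2)(5) - (-5)(2)) - (-1)·((-4)(5) - (-5)(1)) + (-3)·((-4)(2) - (2)(1))
  = (3)(20) - (-1)(-15) + (-3)(-10)
  = 75
det(A) = 75 ≠ 0, so A is invertible.

Cofactors Cᵢⱼ = (-1)ⁱ⁺ʲ·Mᵢⱼ:
C = 
  [ 20,  15, -10]
  [ -1,  18,  -7]
  [ 11,  27,   2]

adj(A) = Cᵀ:
adj(A) = 
  [ 20,  -1,  11]
  [ 15,  18,  27]
  [-10,  -7,   2]

A⁻¹ = (1/75) · adj(A):
A⁻¹ = 
  [ 4/15, -1/75, 11/75]
  [  1/5,  6/25,  9/25]
  [-2/15, -7/75,  2/75]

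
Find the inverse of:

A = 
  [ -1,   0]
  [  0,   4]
det(A) = (-1)(4) - (0)(0) = -4
For a 2×2 matrix, A⁻¹ = (1/det(A)) · [[d, -b], [-c, a]]
    = (-1/4) · [[4, 0], [0, -1]]

A⁻¹ = 
  [ -1,   0]
  [  0, 1/4]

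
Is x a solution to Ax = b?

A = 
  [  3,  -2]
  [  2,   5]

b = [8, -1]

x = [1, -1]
No

Ax = [5, -3] ≠ b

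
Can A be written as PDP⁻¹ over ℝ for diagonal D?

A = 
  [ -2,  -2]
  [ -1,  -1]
Yes

tr(A) = -3, det(A) = 0
Characteristic polynomial: λ² - tr(A)λ + det(A) = λ² + 3λ
λ² + 3λ = λ(λ + 3)
Eigenvalues: 0, -3
λ=-3: alg. mult. = 1, geom. mult. = 2 - rank(A - (-3)I) = 2 - 1 = 1
λ=0: alg. mult. = 1, geom. mult. = 2 - rank(A - (0)I) = 2 - 1 = 1
Sum of geometric multiplicities equals n, so A has n independent eigenvectors.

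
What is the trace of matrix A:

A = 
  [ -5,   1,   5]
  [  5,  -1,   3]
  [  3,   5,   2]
-4

tr(A) = -5 + -1 + 2 = -4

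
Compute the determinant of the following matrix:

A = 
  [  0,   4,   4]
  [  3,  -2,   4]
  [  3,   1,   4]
Cofactor expansion along row 1:
det(A) = (0)·((-2)(4) - (4)(1)) - (4)·((3)(4) - (4)(3)) + (4)·((3)(1) - (-2)(3))
  = (0)(-12) - (4)(0) + (4)(9)
  = 36

det(A) = 36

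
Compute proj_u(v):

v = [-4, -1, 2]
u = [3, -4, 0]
proj_u(v) = [-24/25, 32/25, 0]

v·u = (-4)(3) + (-1)(-4) + (2)(0) = -8
u·u = (3)² + (-4)² + (0)² = 25
proj_u(v) = (v·u / u·u) × u = (-8/25) × u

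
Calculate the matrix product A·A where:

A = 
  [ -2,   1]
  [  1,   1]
A² = A·A:
A²[1,1] = (-2)(-2) + (1)(1) = 5
A²[1,2] = (-2)(1) + (1)(1) = -1
A²[2,1] = (1)(-2) + (1)(1) = -1
A²[2,2] = (1)(1) + (1)(1) = 2
A² = 
  [  5,  -1]
  [ -1,   2]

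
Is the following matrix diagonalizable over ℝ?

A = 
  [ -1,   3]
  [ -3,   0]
No

tr(A) = -1, det(A) = 9
Characteristic polynomial: λ² - tr(A)λ + det(A) = λ² + λ + 9
λ² + λ + 9 = 0  ⇒  λ = (-1 ± √((1)² - 4·(9)))/2 = (-1 ± √(-35))/2
  = (-1 + i√35)/2,  (-1 - i√35)/2
Eigenvalues: (-1 + i√35)/2, (-1 - i√35)/2  (≈ -0.5 + 2.958i, -0.5 - 2.958i)
Has complex eigenvalues (not diagonalizable over ℝ).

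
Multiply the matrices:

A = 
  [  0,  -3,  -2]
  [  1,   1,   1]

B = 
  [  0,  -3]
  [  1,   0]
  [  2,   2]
A is 2×3 and B is 3×2, so AB is 2×2. Each entry is (row of A)·(column of B):
AB[1,1] = (0)(0) + (-3)(1) + (-2)(2) = -7
AB[1,2] = (0)(-3) + (-3)(0) + (-2)(2) = -4
AB[2,1] = (1)(0) + (1)(1) + (1)(2) = 3
AB[2,2] = (1)(-3) + (1)(0) + (1)(2) = -1

AB = 
  [ -7,  -4]
  [  3,  -1]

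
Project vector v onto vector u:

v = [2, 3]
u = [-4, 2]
proj_u(v) = [2/5, -1/5]

v·u = (2)(-4) + (3)(2) = -2
u·u = (-4)² + (2)² = 20
proj_u(v) = (v·u / u·u) × u = (-2/20) × u = (-1/10) × u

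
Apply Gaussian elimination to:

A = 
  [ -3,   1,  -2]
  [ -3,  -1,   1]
Row operations:
R2 → R2 - (1)·R1

Resulting echelon form:
REF = 
  [ -3,   1,  -2]
  [  0,  -2,   3]

Rank = 2 (number of non-zero pivot rows).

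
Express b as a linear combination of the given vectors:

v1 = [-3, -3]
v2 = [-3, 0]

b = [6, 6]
c1 = -2, c2 = 0

b = -2·v1 + 0·v2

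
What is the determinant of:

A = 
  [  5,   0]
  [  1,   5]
25

For a 2×2 matrix, det = ad - bc = (5)(5) - (0)(1) = 25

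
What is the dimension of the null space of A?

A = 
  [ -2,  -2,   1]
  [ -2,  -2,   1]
nullity(A) = 2

Row reduce:
R2 → R2 - (1)·R1
REF = 
  [ -2,  -2,   1]
  [  0,   0,   0]
Pivot columns: 1 → 1 pivot.
rank(A) = 1, so nullity(A) = 3 - 1 = 2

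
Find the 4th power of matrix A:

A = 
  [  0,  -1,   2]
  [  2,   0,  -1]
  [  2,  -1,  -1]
A² = A·A:
A²[1,1] = (0)(0) + (-1)(2) + (2)(2) = 2
A²[1,2] = (0)(-1) + (-1)(0) + (2)(-1) = -2
A²[1,3] = (0)(2) + (-1)(-1) + (2)(-1) = -1
A²[2,1] = (2)(0) + (0)(2) + (-1)(2) = -2
A²[2,2] = (2)(-1) + (0)(0) + (-1)(-1) = -1
A²[2,3] = (2)(2) + (0)(-1) + (-1)(-1) = 5
A²[3,1] = (2)(0) + (-1)(2) + (-1)(2) = -4
A²[3,2] = (2)(-1) + (-1)(0) + (-1)(-1) = -1
A²[3,3] = (2)(2) + (-1)(-1) + (-1)(-1) = 6
A² = 
  [  2,  -2,  -1]
  [ -2,  -1,   5]
  [ -4,  -1,   6]

A^3 = A^2·A:
A^3[1,1] = (2)(0) + (-2)(2) + (-1)(2) = -6
A^3[1,2] = (2)(-1) + (-2)(0) + (-1)(-1) = -1
A^3[1,3] = (2)(2) + (-2)(-1) + (-1)(-1) = 7
A^3[2,1] = (-2)(0) + (-1)(2) + (5)(2) = 8
A^3[2,2] = (-2)(-1) + (-1)(0) + (5)(-1) = -3
A^3[2,3] = (-2)(2) + (-1)(-1) + (5)(-1) = -8
A^3[3,1] = (-4)(0) + (-1)(2) + (6)(2) = 10
A^3[3,2] = (-4)(-1) + (-1)(0) + (6)(-1) = -2
A^3[3,3] = (-4)(2) + (-1)(-1) + (6)(-1) = -13
A^3 = 
  [ -6,  -1,   7]
  [  8,  -3,  -8]
  [ 10,  -2, -13]

A^4 = A^3·A:
A^4[1,1] = (-6)(0) + (-1)(2) + (7)(2) = 12
A^4[1,2] = (-6)(-1) + (-1)(0) + (7)(-1) = -1
A^4[1,3] = (-6)(2) + (-1)(-1) + (7)(-1) = -18
A^4[2,1] = (8)(0) + (-3)(2) + (-8)(2) = -22
A^4[2,2] = (8)(-1) + (-3)(0) + (-8)(-1) = 0
A^4[2,3] = (8)(2) + (-3)(-1) + (-8)(-1) = 27
A^4[3,1] = (10)(0) + (-2)(2) + (-13)(2) = -30
A^4[3,2] = (10)(-1) + (-2)(0) + (-13)(-1) = 3
A^4[3,3] = (10)(2) + (-2)(-1) + (-13)(-1) = 35
A^4 = 
  [ 12,  -1, -18]
  [-22,   0,  27]
  [-30,   3,  35]

Therefore
A^4 = 
  [ 12,  -1, -18]
  [-22,   0,  27]
  [-30,   3,  35]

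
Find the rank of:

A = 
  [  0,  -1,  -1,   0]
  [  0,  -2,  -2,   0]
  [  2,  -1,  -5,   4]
Row reduce:
Swap R1 ↔ R3
R3 → R3 - (1/2)·R2
REF = 
  [  2,  -1,  -5,   4]
  [  0,  -2,  -2,   0]
  [  0,   0,   0,   0]
Pivot columns: 1, 2 → 2 pivots.

rank(A) = 2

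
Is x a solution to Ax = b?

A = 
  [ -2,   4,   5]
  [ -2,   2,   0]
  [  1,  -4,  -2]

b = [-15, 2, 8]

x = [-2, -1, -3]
Yes

Ax = [-15, 2, 8] = b ✓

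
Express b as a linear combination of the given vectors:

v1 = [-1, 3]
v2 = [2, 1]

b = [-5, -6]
c1 = -1, c2 = -3

b = -1·v1 + -3·v2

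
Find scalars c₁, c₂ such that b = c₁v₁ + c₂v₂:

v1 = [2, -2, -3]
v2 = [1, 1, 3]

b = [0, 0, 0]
c1 = 0, c2 = 0

b = 0·v1 + 0·v2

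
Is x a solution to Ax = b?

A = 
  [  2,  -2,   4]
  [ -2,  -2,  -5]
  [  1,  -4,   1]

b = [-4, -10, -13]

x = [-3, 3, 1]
No

Ax = [-8, -5, -14] ≠ b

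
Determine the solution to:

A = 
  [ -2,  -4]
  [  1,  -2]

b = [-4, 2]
x = [2, 0]

Row reduce the augmented matrix [A|b]:
R2 → R2 + (1/2)·R1
REF = 
  [ -2,  -4,  -4]
  [  0,  -4,   0]

Back-substitution:
x₂ = 0 / (-4) = 0
x₁ = (-4 - (-4)(0)) / (-2) = 2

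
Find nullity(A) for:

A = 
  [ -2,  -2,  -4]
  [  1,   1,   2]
nullity(A) = 2

Row reduce:
R2 → R2 + (1/2)·R1
REF = 
  [ -2,  -2,  -4]
  [  0,   0,   0]
Pivot columns: 1 → 1 pivot.
rank(A) = 1, so nullity(A) = 3 - 1 = 2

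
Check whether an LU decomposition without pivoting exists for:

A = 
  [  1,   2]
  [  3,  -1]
Yes.
A[1,1] = 1 ≠ 0, so Gaussian elimination proceeds without a row swap: multiplier ℓ₂₁ = (3)/(1) = 3, and U[2,2] = -1 - (3)(2) = -7.
L = 
  [  1,   0]
  [  3,   1]
U = 
  [  1,   2]
  [  0,  -7]
Check row 2 of LU: [(3)(1), (3)(2) + (-7)] = [3, -1] = row 2 of A ✓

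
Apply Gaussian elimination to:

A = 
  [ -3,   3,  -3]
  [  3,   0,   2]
Row operations:
R2 → R2 + (1)·R1

Resulting echelon form:
REF = 
  [ -3,   3,  -3]
  [  0,   3,  -1]

Rank = 2 (number of non-zero pivot rows).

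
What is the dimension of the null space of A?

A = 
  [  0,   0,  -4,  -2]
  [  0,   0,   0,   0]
nullity(A) = 3

Row reduce:
(no row operations needed)
REF = 
  [  0,   0,  -4,  -2]
  [  0,   0,   0,   0]
Pivot columns: 3 → 1 pivot.
rank(A) = 1, so nullity(A) = 4 - 1 = 3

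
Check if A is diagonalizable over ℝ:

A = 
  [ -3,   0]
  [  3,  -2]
Yes

tr(A) = -5, det(A) = 6
Characteristic polynomial: λ² - tr(A)λ + det(A) = λ² + 5λ + 6
λ² + 5λ + 6 = (λ + 3)(λ + 2)
Eigenvalues: -2, -3
λ=-3: alg. mult. = 1, geom. mult. = 2 - rank(A - (-3)I) = 2 - 1 = 1
λ=-2: alg. mult. = 1, geom. mult. = 2 - rank(A - (-2)I) = 2 - 1 = 1
Sum of geometric multiplicities equals n, so A has n independent eigenvectors.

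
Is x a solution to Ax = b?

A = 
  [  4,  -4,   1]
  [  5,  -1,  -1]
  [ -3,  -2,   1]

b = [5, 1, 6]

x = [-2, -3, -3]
No

Ax = [1, -4, 9] ≠ b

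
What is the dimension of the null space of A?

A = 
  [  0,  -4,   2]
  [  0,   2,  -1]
nullity(A) = 2

Row reduce:
R2 → R2 + (1/2)·R1
REF = 
  [  0,  -4,   2]
  [  0,   0,   0]
Pivot columns: 2 → 1 pivot.
rank(A) = 1, so nullity(A) = 3 - 1 = 2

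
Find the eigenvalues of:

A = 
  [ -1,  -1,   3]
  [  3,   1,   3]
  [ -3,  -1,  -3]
Characteristic polynomial: det(λI - A) = λ³ + 3λ² + 14λ
The constant term is 0, so λ = 0 is a root: p(λ) = λ(λ² + 3λ + 14)
λ² + 3λ + 14 = 0  ⇒  λ = (-3 ± √((3)² - 4·(14)))/2 = (-3 ± √(-47))/2
  = (-3 + i√47)/2,  (-3 - i√47)/2

λ = 0, (-3 + i√47)/2, (-3 - i√47)/2  (≈ 0, -1.5 + 3.428i, -1.5 - 3.428i)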